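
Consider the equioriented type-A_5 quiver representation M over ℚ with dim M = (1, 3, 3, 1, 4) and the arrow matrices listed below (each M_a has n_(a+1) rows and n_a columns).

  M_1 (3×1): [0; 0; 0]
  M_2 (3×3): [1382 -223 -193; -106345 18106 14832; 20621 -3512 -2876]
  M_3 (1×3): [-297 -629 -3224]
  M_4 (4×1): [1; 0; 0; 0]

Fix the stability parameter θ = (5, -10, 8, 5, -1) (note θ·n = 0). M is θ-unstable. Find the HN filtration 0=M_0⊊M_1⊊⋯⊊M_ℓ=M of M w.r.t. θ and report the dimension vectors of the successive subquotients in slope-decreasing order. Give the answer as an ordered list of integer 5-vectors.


Interval decomposition of M: I[1,1], I[2,3]^2, I[2,5], I[5,5]^3.
HN type (ℓ=5): μ^(1)=8; μ^(2)=5; μ^(3)=4; μ^(4)=-1; μ^(5)=-10

((0, 0, 2, 0, 0); (1, 0, 0, 0, 0); (0, 0, 1, 1, 1); (0, 0, 0, 0, 3); (0, 3, 0, 0, 0))


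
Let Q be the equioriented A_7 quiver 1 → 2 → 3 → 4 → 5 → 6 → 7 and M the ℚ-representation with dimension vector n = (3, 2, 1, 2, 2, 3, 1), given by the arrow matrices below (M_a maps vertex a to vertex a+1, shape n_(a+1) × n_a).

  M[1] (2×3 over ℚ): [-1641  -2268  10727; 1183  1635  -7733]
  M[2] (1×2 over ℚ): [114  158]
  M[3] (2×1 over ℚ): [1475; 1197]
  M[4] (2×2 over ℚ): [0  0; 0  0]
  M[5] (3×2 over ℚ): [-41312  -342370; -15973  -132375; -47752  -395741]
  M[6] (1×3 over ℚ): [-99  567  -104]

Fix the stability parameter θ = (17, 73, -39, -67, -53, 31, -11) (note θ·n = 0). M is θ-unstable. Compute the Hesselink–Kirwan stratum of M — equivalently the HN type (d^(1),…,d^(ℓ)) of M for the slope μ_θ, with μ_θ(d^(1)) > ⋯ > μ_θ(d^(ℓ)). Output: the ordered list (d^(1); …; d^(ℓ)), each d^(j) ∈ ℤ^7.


Via rank(M_{q-1}∘⋯∘M_p): M ≅ I[1,1], I[1,2], I[1,4], I[4,4], I[5,6], I[5,7], I[6,6].
μ_θ-semistable layers: μ^(1)=73; μ^(2)=31; μ^(3)=17; μ^(4)=10; μ^(5)=-4; μ^(6)=-53; μ^(7)=-67

((0, 1, 0, 0, 0, 0, 0); (0, 0, 0, 0, 0, 2, 0); (2, 0, 0, 0, 0, 0, 0); (0, 0, 0, 0, 0, 1, 1); (1, 1, 1, 1, 0, 0, 0); (0, 0, 0, 0, 2, 0, 0); (0, 0, 0, 1, 0, 0, 0))


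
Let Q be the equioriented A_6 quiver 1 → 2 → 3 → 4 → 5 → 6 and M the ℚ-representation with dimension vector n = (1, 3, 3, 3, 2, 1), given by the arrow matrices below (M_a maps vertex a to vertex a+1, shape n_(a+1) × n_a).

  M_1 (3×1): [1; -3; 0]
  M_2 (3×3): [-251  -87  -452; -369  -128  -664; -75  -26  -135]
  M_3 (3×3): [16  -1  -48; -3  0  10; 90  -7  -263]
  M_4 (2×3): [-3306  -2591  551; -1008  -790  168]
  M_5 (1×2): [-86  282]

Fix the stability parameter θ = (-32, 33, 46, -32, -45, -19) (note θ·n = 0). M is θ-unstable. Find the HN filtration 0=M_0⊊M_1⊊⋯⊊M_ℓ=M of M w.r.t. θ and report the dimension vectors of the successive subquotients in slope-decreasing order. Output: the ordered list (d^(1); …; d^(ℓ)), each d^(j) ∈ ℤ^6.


Interval decomposition of M: I[1,4], I[2,5], I[2,6].
HN type (ℓ=4): μ^(1)=47/3; μ^(2)=1/2; μ^(3)=-17/5; μ^(4)=-32

((0, 1, 1, 1, 0, 0); (0, 1, 1, 1, 1, 0); (0, 1, 1, 1, 1, 1); (1, 0, 0, 0, 0, 0))


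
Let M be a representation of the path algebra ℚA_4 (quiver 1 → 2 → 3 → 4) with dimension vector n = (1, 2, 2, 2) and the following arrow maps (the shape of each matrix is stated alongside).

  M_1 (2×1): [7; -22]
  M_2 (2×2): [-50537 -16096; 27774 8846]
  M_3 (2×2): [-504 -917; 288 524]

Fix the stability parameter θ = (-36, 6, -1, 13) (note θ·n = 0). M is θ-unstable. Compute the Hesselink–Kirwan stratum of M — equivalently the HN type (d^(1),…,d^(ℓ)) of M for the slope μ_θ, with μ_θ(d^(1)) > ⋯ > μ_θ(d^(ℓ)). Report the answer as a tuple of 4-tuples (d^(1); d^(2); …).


Interval decomposition of M: I[1,4], I[2,3], I[4,4].
HN type (ℓ=3): μ^(1)=13; μ^(2)=5/2; μ^(3)=-36

((0, 0, 0, 2); (0, 2, 2, 0); (1, 0, 0, 0))


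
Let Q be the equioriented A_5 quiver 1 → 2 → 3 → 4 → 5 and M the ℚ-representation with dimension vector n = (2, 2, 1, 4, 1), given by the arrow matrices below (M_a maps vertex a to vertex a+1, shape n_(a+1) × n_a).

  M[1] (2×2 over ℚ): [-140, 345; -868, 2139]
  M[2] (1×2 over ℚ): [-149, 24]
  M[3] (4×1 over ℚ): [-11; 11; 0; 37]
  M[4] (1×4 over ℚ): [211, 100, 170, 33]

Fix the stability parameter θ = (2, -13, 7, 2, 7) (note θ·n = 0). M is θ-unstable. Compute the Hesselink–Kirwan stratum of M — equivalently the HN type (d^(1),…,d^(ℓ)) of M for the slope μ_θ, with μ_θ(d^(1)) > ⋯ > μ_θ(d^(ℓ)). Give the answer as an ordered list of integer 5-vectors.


Interval decomposition of M: I[1,1], I[1,4], I[2,2], I[4,4]^2, I[4,5].
HN type (ℓ=5): μ^(1)=7; μ^(2)=9/2; μ^(3)=2; μ^(4)=-11/2; μ^(5)=-13

((0, 0, 0, 0, 1); (0, 0, 1, 1, 0); (1, 0, 0, 3, 0); (1, 1, 0, 0, 0); (0, 1, 0, 0, 0))


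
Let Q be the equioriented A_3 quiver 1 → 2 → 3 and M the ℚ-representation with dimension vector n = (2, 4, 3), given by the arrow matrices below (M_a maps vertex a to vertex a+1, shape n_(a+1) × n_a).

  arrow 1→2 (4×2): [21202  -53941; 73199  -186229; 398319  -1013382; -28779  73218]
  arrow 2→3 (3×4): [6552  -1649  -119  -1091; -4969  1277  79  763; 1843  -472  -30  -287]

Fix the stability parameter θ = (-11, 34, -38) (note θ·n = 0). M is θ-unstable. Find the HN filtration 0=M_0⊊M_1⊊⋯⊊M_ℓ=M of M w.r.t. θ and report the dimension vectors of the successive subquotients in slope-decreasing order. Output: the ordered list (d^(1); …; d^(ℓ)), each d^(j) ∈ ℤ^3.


Via rank(M_{q-1}∘⋯∘M_p): M ≅ I[1,3]^2, I[2,2], I[2,3].
μ_θ-semistable layers: μ^(1)=34; μ^(2)=-2; μ^(3)=-11

((0, 1, 0); (0, 3, 3); (2, 0, 0))


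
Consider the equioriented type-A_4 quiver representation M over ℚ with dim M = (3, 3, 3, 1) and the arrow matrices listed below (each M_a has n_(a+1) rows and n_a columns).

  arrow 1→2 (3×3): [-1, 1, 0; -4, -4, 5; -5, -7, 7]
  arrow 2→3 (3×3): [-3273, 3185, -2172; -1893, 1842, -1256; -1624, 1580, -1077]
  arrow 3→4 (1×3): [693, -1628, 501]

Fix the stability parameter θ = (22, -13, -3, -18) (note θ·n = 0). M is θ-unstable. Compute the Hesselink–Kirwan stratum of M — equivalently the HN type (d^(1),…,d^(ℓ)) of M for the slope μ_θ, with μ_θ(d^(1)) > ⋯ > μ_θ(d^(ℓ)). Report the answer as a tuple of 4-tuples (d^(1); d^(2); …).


Interval decomposition of M: I[1,3]^2, I[1,4].
HN type (ℓ=2): μ^(1)=2; μ^(2)=-3

((2, 2, 2, 0); (1, 1, 1, 1))


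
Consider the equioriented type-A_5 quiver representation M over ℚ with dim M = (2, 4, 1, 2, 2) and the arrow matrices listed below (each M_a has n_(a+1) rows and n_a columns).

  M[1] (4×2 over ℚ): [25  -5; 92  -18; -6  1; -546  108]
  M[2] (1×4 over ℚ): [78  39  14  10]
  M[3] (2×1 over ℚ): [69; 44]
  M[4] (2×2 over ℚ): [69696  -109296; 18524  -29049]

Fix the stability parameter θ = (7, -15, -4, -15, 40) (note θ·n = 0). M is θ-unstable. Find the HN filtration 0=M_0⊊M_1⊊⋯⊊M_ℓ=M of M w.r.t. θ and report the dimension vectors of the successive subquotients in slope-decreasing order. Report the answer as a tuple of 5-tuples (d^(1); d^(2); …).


Interval decomposition of M: I[1,2], I[1,4], I[2,2]^2, I[4,5], I[5,5].
HN type (ℓ=4): μ^(1)=40; μ^(2)=-4; μ^(3)=-27/4; μ^(4)=-15

((0, 0, 0, 0, 2); (1, 1, 0, 0, 0); (1, 1, 1, 1, 0); (0, 2, 0, 1, 0))


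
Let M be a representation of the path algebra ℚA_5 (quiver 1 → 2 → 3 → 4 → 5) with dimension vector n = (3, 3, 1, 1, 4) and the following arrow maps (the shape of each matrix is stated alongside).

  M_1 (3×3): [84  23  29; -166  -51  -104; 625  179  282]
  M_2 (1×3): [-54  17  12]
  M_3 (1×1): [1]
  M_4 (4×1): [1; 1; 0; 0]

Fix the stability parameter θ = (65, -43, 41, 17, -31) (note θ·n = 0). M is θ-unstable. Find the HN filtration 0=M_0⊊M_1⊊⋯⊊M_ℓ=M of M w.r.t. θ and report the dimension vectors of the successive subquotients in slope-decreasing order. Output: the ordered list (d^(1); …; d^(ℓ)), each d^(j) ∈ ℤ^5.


Barcode: M ≅ I[1,2]^2, I[1,5], I[5,5]^3. HN layers by μ_θ (3 steps, strictly decreasing):
  μ^(1)=11; μ^(2)=49/5; μ^(3)=-31

((2, 2, 0, 0, 0); (1, 1, 1, 1, 1); (0, 0, 0, 0, 3))


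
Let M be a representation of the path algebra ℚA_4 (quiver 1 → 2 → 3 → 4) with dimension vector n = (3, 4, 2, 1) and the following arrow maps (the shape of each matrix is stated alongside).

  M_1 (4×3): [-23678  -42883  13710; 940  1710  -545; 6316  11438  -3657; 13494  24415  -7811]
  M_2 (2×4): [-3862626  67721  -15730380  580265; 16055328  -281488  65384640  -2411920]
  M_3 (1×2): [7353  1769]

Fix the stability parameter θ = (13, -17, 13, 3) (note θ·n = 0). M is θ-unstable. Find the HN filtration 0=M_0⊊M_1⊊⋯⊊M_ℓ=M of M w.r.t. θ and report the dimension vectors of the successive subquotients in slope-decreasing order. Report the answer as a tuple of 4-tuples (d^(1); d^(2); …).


Via rank(M_{q-1}∘⋯∘M_p): M ≅ I[1,1], I[1,2], I[1,4], I[2,2]^2, I[3,3].
μ_θ-semistable layers: μ^(1)=13; μ^(2)=8; μ^(3)=-2; μ^(4)=-17

((1, 0, 1, 0); (0, 0, 1, 1); (2, 2, 0, 0); (0, 2, 0, 0))


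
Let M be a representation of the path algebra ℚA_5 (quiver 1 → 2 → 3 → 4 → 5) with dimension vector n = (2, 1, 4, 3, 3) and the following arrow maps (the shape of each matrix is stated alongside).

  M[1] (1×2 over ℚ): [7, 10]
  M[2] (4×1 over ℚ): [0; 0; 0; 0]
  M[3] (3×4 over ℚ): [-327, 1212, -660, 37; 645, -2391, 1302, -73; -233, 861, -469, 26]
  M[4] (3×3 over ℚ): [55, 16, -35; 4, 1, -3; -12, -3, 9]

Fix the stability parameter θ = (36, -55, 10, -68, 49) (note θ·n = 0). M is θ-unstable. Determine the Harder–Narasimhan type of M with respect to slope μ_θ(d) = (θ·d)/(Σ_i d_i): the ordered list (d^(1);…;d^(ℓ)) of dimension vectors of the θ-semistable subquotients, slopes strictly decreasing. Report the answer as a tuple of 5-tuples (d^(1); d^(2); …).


Via rank(M_{q-1}∘⋯∘M_p): M ≅ I[1,1], I[1,2], I[3,3], I[3,4], I[3,5]^2, I[5,5].
μ_θ-semistable layers: μ^(1)=49; μ^(2)=36; μ^(3)=10; μ^(4)=-19/2; μ^(5)=-29

((0, 0, 0, 0, 3); (1, 0, 0, 0, 0); (0, 0, 1, 0, 0); (1, 1, 0, 0, 0); (0, 0, 3, 3, 0))


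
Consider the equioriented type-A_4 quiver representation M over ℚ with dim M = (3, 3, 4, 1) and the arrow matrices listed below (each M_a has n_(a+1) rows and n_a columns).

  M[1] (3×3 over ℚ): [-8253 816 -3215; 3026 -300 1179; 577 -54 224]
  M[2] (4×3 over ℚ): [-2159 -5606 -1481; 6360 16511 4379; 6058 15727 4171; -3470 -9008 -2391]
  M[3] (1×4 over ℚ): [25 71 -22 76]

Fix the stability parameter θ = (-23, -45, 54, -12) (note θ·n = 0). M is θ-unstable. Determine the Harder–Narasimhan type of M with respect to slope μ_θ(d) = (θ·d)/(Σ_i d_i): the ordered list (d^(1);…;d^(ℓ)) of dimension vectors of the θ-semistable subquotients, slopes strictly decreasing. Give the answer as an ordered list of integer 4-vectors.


Interval decomposition of M: I[1,3]^2, I[1,4], I[3,3].
HN type (ℓ=3): μ^(1)=54; μ^(2)=21; μ^(3)=-34

((0, 0, 3, 0); (0, 0, 1, 1); (3, 3, 0, 0))


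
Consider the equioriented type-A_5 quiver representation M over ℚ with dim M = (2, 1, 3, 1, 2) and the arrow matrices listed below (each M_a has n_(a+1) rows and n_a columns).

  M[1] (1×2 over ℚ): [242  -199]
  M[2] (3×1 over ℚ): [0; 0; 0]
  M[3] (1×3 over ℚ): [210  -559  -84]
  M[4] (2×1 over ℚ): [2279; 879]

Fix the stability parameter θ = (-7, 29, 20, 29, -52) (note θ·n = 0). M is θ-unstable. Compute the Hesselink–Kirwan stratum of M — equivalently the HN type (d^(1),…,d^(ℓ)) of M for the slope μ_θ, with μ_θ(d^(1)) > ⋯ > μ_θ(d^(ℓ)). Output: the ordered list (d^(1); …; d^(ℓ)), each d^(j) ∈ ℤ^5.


Interval decomposition of M: I[1,1], I[1,2], I[3,3]^2, I[3,5], I[5,5].
HN type (ℓ=5): μ^(1)=29; μ^(2)=20; μ^(3)=-1; μ^(4)=-7; μ^(5)=-52

((0, 1, 0, 0, 0); (0, 0, 2, 0, 0); (0, 0, 1, 1, 1); (2, 0, 0, 0, 0); (0, 0, 0, 0, 1))


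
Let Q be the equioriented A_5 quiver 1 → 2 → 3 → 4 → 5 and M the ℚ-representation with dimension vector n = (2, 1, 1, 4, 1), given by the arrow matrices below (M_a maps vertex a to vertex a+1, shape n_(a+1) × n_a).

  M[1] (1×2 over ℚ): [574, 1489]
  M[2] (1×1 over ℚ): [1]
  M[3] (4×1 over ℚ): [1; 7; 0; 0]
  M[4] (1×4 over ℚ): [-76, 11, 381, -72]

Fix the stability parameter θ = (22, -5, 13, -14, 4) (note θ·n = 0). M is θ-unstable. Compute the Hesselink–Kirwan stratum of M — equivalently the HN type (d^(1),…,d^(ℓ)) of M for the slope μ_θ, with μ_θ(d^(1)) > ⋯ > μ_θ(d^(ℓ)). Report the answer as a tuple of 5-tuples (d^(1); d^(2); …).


Interval decomposition of M: I[1,1], I[1,5], I[4,4]^3.
HN type (ℓ=3): μ^(1)=22; μ^(2)=4; μ^(3)=-14

((1, 0, 0, 0, 0); (1, 1, 1, 1, 1); (0, 0, 0, 3, 0))


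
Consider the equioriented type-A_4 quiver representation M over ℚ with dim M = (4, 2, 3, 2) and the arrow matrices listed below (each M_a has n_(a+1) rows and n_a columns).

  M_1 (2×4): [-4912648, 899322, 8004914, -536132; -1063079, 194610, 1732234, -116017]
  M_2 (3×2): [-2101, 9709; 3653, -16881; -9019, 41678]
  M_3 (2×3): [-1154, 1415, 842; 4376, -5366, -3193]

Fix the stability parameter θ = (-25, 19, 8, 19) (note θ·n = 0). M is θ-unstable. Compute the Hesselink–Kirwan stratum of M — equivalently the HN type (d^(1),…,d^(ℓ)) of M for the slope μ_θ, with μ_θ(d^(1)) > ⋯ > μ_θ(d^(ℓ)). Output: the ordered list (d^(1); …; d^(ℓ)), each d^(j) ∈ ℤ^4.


Via rank(M_{q-1}∘⋯∘M_p): M ≅ I[1,1]^2, I[1,4]^2, I[3,3].
μ_θ-semistable layers: μ^(1)=19; μ^(2)=27/2; μ^(3)=8; μ^(4)=-25

((0, 0, 0, 2); (0, 2, 2, 0); (0, 0, 1, 0); (4, 0, 0, 0))


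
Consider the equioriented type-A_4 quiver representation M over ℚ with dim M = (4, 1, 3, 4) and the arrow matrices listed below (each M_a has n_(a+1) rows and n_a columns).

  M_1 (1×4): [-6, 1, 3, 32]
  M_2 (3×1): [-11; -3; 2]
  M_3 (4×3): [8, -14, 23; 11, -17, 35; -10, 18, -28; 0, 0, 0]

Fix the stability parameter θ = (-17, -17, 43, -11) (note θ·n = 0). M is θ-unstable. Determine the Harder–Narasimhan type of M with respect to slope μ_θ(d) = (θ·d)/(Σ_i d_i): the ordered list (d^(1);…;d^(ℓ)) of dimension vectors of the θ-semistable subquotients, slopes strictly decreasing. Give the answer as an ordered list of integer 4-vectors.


Barcode: M ≅ I[1,1]^3, I[1,3], I[3,4]^2, I[4,4]^2. HN layers by μ_θ (4 steps, strictly decreasing):
  μ^(1)=43; μ^(2)=16; μ^(3)=-11; μ^(4)=-17

((0, 0, 1, 0); (0, 0, 2, 2); (0, 0, 0, 2); (4, 1, 0, 0))


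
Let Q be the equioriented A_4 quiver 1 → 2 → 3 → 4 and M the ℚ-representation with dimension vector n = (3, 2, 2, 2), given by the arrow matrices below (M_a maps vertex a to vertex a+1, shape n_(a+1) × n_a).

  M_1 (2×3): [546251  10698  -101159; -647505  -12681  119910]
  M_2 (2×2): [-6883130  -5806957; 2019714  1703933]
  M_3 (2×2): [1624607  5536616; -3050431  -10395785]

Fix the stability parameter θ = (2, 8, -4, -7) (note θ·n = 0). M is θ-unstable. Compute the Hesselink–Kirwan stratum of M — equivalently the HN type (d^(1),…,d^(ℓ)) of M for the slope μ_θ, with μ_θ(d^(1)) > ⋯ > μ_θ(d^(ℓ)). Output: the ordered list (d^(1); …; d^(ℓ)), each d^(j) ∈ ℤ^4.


Via rank(M_{q-1}∘⋯∘M_p): M ≅ I[1,1], I[1,4]^2.
μ_θ-semistable layers: μ^(1)=2; μ^(2)=-1/4

((1, 0, 0, 0); (2, 2, 2, 2))


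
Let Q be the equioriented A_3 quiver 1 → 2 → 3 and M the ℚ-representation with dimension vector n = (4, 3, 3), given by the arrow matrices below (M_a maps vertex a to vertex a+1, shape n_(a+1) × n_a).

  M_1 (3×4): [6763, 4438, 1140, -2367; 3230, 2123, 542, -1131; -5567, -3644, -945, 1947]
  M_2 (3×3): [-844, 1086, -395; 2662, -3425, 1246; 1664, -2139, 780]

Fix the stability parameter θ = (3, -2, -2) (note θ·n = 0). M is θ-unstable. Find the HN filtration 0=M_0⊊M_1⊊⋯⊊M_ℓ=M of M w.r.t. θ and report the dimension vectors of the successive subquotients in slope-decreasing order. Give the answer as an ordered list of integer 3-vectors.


Barcode: M ≅ I[1,1], I[1,3]^3. HN layers by μ_θ (2 steps, strictly decreasing):
  μ^(1)=3; μ^(2)=-1/3

((1, 0, 0); (3, 3, 3))


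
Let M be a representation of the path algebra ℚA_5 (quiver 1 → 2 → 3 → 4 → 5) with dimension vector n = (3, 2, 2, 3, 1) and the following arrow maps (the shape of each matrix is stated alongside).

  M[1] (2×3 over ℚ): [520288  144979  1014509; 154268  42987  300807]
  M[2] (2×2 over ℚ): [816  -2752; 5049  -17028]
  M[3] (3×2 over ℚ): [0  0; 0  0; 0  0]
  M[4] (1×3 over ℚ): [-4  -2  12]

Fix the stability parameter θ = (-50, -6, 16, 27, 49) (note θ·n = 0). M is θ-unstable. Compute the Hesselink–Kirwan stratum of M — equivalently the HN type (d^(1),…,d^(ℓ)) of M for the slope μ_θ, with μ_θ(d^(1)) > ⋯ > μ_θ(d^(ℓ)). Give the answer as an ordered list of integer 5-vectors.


Via rank(M_{q-1}∘⋯∘M_p): M ≅ I[1,1], I[1,2], I[1,3], I[3,3], I[4,4]^2, I[4,5].
μ_θ-semistable layers: μ^(1)=49; μ^(2)=27; μ^(3)=16; μ^(4)=-6; μ^(5)=-50

((0, 0, 0, 0, 1); (0, 0, 0, 3, 0); (0, 0, 2, 0, 0); (0, 2, 0, 0, 0); (3, 0, 0, 0, 0))


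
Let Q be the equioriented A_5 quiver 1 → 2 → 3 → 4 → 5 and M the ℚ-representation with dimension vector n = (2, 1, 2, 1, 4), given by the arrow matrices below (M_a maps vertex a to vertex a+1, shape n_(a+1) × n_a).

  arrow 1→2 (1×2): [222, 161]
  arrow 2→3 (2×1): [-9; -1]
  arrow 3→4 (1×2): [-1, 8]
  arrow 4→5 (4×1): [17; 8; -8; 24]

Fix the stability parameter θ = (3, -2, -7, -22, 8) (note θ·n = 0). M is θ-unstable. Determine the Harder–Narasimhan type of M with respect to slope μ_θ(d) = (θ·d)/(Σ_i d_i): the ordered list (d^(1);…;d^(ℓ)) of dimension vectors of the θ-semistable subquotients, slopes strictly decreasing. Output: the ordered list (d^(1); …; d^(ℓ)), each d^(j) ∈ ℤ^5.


Barcode: M ≅ I[1,1], I[1,5], I[3,3], I[5,5]^3. HN layers by μ_θ (3 steps, strictly decreasing):
  μ^(1)=8; μ^(2)=3; μ^(3)=-7

((0, 0, 0, 0, 4); (1, 0, 0, 0, 0); (1, 1, 2, 1, 0))


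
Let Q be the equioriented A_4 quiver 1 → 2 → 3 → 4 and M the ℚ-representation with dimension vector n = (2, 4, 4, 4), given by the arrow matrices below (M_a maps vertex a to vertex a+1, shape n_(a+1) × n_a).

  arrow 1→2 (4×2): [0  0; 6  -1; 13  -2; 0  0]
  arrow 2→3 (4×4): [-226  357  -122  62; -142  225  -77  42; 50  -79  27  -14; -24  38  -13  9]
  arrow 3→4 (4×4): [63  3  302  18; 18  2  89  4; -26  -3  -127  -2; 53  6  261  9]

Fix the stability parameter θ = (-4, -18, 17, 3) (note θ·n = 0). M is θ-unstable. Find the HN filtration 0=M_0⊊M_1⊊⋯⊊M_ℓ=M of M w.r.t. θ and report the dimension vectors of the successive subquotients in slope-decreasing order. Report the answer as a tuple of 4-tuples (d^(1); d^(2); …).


Interval decomposition of M: I[1,4]^2, I[2,2], I[2,4], I[3,4].
HN type (ℓ=3): μ^(1)=10; μ^(2)=-11; μ^(3)=-18

((0, 0, 4, 4); (2, 2, 0, 0); (0, 2, 0, 0))


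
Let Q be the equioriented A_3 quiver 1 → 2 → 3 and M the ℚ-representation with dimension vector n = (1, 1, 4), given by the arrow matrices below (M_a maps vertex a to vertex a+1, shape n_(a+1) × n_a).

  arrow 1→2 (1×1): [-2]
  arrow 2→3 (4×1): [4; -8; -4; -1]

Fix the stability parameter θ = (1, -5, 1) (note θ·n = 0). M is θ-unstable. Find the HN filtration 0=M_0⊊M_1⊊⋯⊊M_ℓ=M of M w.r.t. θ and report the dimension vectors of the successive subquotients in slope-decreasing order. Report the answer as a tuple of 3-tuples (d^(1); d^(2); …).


Barcode: M ≅ I[1,3], I[3,3]^3. HN layers by μ_θ (2 steps, strictly decreasing):
  μ^(1)=1; μ^(2)=-2

((0, 0, 4); (1, 1, 0))


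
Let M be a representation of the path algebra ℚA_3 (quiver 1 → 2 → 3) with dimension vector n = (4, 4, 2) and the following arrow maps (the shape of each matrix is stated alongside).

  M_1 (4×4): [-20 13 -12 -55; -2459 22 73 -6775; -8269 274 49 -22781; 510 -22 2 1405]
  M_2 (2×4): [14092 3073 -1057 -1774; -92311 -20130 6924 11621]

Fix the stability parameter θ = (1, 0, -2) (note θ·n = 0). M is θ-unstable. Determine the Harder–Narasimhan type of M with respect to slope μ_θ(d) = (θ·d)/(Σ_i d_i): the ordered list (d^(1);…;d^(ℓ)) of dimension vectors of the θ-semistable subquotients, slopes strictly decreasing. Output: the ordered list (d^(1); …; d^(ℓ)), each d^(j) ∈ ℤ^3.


Via rank(M_{q-1}∘⋯∘M_p): M ≅ I[1,2]^2, I[1,3]^2.
μ_θ-semistable layers: μ^(1)=1/2; μ^(2)=-1/3

((2, 2, 0); (2, 2, 2))


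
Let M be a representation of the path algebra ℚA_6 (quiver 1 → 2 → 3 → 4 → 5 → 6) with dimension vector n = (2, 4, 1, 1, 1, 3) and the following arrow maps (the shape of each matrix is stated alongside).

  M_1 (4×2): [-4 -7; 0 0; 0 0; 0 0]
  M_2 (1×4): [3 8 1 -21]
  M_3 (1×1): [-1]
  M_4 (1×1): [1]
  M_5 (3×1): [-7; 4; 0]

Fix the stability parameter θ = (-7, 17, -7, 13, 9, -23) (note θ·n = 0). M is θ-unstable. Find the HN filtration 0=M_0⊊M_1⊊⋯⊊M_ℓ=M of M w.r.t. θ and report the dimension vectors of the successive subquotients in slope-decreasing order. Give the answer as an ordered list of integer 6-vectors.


Barcode: M ≅ I[1,1], I[1,6], I[2,2]^3, I[6,6]^2. HN layers by μ_θ (4 steps, strictly decreasing):
  μ^(1)=17; μ^(2)=9/5; μ^(3)=-7; μ^(4)=-23

((0, 3, 0, 0, 0, 0); (0, 1, 1, 1, 1, 1); (2, 0, 0, 0, 0, 0); (0, 0, 0, 0, 0, 2))


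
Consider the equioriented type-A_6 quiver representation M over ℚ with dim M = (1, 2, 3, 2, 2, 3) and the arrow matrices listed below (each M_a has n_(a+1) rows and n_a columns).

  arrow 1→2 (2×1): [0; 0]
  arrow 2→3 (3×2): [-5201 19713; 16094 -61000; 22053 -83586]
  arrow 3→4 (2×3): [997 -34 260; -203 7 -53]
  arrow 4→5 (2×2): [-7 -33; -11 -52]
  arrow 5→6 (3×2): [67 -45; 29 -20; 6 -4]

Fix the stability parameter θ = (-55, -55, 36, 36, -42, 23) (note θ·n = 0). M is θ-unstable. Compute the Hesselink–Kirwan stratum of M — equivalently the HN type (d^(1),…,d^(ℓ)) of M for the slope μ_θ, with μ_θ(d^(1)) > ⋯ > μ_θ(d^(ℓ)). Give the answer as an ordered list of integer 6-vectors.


Interval decomposition of M: I[1,1], I[2,6]^2, I[3,3], I[6,6].
HN type (ℓ=4): μ^(1)=36; μ^(2)=23; μ^(3)=10; μ^(4)=-55

((0, 0, 1, 0, 0, 0); (0, 0, 0, 0, 0, 3); (0, 0, 2, 2, 2, 0); (1, 2, 0, 0, 0, 0))


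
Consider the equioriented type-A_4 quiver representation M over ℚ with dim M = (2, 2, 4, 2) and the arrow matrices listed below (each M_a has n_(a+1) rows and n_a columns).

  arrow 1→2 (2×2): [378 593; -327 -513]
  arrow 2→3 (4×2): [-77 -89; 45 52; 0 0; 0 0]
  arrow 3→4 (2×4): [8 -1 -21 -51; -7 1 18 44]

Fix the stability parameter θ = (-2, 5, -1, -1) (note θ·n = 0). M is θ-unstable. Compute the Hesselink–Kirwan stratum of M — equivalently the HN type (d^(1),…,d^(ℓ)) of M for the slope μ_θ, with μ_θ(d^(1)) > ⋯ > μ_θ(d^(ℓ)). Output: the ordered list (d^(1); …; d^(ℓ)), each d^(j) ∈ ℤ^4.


Barcode: M ≅ I[1,4]^2, I[3,3]^2. HN layers by μ_θ (3 steps, strictly decreasing):
  μ^(1)=1; μ^(2)=-1; μ^(3)=-2

((0, 2, 2, 2); (0, 0, 2, 0); (2, 0, 0, 0))


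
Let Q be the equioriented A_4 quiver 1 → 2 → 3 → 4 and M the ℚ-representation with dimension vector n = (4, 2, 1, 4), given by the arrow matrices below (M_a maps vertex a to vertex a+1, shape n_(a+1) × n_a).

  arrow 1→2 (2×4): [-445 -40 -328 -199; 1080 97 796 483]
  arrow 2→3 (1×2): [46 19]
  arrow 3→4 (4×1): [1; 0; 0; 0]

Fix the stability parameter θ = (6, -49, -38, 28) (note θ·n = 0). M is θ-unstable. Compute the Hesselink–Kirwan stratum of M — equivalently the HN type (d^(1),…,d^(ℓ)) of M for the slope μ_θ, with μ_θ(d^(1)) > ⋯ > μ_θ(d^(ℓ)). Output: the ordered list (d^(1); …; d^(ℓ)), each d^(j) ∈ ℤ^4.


Via rank(M_{q-1}∘⋯∘M_p): M ≅ I[1,1]^2, I[1,2], I[1,4], I[4,4]^3.
μ_θ-semistable layers: μ^(1)=28; μ^(2)=6; μ^(3)=-43/2; μ^(4)=-27

((0, 0, 0, 4); (2, 0, 0, 0); (1, 1, 0, 0); (1, 1, 1, 0))


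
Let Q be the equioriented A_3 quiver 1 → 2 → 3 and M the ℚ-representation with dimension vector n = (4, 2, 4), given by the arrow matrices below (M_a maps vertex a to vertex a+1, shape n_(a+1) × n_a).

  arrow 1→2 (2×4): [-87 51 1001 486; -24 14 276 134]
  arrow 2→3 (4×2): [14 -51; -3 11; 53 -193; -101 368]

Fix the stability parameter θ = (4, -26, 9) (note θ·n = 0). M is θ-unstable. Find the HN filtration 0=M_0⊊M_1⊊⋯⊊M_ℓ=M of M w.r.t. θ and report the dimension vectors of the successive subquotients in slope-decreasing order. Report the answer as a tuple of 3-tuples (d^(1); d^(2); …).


Via rank(M_{q-1}∘⋯∘M_p): M ≅ I[1,1]^2, I[1,3]^2, I[3,3]^2.
μ_θ-semistable layers: μ^(1)=9; μ^(2)=4; μ^(3)=-11

((0, 0, 4); (2, 0, 0); (2, 2, 0))


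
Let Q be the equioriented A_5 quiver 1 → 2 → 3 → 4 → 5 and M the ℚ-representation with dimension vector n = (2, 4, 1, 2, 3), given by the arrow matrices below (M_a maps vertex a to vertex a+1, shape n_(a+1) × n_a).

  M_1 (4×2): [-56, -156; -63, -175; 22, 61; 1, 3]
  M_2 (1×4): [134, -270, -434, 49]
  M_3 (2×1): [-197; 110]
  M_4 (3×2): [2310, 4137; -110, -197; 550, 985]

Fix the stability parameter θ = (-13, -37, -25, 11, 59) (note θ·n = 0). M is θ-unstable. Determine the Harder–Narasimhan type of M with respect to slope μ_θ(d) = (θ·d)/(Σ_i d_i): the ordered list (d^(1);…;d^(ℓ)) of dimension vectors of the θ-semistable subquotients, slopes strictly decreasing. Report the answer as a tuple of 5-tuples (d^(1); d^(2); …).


Barcode: M ≅ I[1,2], I[1,4], I[2,2]^2, I[4,5], I[5,5]^2. HN layers by μ_θ (4 steps, strictly decreasing):
  μ^(1)=59; μ^(2)=11; μ^(3)=-25; μ^(4)=-37

((0, 0, 0, 0, 3); (0, 0, 0, 2, 0); (2, 2, 1, 0, 0); (0, 2, 0, 0, 0))


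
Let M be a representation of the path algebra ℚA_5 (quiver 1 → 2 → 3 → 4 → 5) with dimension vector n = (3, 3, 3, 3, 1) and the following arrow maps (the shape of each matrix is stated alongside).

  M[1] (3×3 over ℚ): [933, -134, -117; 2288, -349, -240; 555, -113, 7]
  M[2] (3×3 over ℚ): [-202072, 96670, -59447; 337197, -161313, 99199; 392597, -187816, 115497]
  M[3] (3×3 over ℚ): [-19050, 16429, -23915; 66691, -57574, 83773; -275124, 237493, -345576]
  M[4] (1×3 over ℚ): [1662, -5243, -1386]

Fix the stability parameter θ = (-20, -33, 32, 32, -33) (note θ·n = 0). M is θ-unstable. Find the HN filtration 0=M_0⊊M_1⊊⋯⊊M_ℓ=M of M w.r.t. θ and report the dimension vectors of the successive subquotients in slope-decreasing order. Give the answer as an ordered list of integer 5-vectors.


Interval decomposition of M: I[1,4]^2, I[1,5].
HN type (ℓ=3): μ^(1)=32; μ^(2)=31/3; μ^(3)=-53/2

((0, 0, 2, 2, 0); (0, 0, 1, 1, 1); (3, 3, 0, 0, 0))


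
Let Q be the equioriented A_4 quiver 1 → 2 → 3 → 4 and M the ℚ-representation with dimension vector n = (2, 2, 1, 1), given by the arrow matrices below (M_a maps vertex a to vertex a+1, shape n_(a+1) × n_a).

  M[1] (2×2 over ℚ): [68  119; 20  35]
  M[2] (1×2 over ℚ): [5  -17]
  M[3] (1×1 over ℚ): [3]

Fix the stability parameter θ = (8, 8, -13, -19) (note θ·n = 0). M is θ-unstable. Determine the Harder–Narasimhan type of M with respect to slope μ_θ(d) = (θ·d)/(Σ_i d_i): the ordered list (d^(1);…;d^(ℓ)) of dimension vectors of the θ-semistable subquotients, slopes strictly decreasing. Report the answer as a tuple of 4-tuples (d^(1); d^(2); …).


Via rank(M_{q-1}∘⋯∘M_p): M ≅ I[1,1], I[1,2], I[2,4].
μ_θ-semistable layers: μ^(1)=8; μ^(2)=-8

((2, 1, 0, 0); (0, 1, 1, 1))


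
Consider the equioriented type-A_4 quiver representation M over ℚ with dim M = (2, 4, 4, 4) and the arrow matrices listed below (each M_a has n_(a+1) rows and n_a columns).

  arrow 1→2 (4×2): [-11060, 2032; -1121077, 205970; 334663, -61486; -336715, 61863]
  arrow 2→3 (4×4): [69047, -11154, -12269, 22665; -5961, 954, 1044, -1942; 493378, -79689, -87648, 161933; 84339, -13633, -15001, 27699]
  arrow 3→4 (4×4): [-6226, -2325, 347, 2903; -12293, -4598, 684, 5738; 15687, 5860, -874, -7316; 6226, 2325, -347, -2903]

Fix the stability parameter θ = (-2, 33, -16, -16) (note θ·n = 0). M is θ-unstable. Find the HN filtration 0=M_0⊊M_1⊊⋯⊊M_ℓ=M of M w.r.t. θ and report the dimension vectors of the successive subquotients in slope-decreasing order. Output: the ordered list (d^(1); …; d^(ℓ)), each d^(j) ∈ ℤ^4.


Interval decomposition of M: I[1,4]^2, I[2,3]^2, I[4,4]^2.
HN type (ℓ=4): μ^(1)=17/2; μ^(2)=1/3; μ^(3)=-2; μ^(4)=-16

((0, 2, 2, 0); (0, 2, 2, 2); (2, 0, 0, 0); (0, 0, 0, 2))


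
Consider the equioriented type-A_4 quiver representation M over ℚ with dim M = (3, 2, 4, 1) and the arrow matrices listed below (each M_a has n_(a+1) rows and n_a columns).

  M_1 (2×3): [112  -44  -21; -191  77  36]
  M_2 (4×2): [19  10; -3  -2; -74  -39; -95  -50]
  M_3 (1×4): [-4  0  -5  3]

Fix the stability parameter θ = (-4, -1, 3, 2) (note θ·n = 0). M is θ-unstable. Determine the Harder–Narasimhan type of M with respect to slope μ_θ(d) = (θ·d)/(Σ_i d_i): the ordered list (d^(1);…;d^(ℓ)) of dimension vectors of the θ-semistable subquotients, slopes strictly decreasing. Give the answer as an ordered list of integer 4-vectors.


Interval decomposition of M: I[1,1], I[1,3], I[1,4], I[3,3]^2.
HN type (ℓ=4): μ^(1)=3; μ^(2)=5/2; μ^(3)=-1; μ^(4)=-4

((0, 0, 3, 0); (0, 0, 1, 1); (0, 2, 0, 0); (3, 0, 0, 0))


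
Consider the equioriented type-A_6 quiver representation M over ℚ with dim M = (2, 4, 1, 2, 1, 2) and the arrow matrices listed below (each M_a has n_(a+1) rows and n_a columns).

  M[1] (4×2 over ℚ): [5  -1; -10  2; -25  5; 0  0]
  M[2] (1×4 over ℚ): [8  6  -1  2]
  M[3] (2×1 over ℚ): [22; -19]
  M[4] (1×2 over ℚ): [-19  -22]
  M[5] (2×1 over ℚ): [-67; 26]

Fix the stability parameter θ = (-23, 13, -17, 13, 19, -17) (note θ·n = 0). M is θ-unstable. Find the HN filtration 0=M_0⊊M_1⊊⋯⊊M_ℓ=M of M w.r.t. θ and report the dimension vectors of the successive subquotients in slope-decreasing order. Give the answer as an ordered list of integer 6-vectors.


Interval decomposition of M: I[1,1], I[1,4], I[2,2]^3, I[4,6], I[6,6].
HN type (ℓ=5): μ^(1)=13; μ^(2)=5; μ^(3)=-2; μ^(4)=-17; μ^(5)=-23

((0, 3, 0, 1, 0, 0); (0, 0, 0, 1, 1, 1); (0, 1, 1, 0, 0, 0); (0, 0, 0, 0, 0, 1); (2, 0, 0, 0, 0, 0))


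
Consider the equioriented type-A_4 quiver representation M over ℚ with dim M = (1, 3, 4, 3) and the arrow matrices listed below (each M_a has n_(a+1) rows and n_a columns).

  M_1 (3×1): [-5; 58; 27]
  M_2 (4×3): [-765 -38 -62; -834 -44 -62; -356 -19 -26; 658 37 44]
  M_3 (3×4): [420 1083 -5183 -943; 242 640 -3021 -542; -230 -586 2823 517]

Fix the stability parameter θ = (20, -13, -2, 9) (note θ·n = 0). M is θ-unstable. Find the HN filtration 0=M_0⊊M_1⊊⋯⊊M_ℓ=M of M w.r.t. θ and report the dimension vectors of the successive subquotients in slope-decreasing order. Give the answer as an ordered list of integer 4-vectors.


Interval decomposition of M: I[1,4], I[2,3], I[2,4], I[3,4].
HN type (ℓ=4): μ^(1)=9; μ^(2)=5/3; μ^(3)=-2; μ^(4)=-13

((0, 0, 0, 3); (1, 1, 1, 0); (0, 0, 3, 0); (0, 2, 0, 0))


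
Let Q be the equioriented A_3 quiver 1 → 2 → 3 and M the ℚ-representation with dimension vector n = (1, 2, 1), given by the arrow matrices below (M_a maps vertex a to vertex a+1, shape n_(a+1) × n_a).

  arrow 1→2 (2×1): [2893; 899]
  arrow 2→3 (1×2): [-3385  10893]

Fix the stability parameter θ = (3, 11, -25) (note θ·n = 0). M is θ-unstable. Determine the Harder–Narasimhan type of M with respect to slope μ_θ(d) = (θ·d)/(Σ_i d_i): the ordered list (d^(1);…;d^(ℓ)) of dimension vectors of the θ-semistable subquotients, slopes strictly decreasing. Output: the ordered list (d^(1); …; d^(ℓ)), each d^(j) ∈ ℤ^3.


Via rank(M_{q-1}∘⋯∘M_p): M ≅ I[1,3], I[2,2].
μ_θ-semistable layers: μ^(1)=11; μ^(2)=-11/3

((0, 1, 0); (1, 1, 1))


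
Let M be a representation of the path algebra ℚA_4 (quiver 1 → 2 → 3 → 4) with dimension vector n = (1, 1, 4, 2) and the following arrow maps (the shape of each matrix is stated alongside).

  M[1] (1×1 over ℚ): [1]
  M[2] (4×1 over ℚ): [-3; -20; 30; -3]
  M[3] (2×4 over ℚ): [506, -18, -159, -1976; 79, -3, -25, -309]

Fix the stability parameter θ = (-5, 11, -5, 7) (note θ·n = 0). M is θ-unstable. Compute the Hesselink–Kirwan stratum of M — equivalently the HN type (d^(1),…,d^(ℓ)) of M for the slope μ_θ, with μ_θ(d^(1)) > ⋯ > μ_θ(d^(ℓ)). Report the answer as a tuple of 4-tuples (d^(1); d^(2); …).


Interval decomposition of M: I[1,3], I[3,3], I[3,4]^2.
HN type (ℓ=3): μ^(1)=7; μ^(2)=3; μ^(3)=-5

((0, 0, 0, 2); (0, 1, 1, 0); (1, 0, 3, 0))


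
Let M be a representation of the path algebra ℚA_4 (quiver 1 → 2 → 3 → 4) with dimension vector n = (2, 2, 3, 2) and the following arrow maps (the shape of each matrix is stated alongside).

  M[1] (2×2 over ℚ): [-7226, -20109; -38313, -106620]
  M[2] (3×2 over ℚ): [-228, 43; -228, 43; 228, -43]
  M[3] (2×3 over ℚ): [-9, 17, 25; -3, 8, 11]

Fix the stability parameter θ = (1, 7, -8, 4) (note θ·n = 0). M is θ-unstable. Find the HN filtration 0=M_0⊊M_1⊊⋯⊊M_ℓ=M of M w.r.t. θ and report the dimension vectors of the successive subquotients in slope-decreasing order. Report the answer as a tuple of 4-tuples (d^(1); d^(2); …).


Via rank(M_{q-1}∘⋯∘M_p): M ≅ I[1,2], I[1,4], I[3,3], I[3,4].
μ_θ-semistable layers: μ^(1)=7; μ^(2)=4; μ^(3)=1; μ^(4)=0; μ^(5)=-8

((0, 1, 0, 0); (0, 0, 0, 2); (1, 0, 0, 0); (1, 1, 1, 0); (0, 0, 2, 0))


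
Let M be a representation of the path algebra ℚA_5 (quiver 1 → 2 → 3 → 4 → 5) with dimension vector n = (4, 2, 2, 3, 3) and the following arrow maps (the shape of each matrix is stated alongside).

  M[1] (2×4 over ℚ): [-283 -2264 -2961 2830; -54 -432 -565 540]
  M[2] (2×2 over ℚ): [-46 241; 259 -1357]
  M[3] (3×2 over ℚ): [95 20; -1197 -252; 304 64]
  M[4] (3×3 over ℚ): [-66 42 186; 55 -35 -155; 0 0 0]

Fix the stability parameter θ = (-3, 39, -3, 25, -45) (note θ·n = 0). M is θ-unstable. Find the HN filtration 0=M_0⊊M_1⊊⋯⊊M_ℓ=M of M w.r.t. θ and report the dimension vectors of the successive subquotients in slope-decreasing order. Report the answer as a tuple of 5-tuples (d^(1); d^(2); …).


Via rank(M_{q-1}∘⋯∘M_p): M ≅ I[1,1]^2, I[1,3], I[1,4], I[4,4], I[4,5], I[5,5]^2.
μ_θ-semistable layers: μ^(1)=25; μ^(2)=18; μ^(3)=-3; μ^(4)=-10; μ^(5)=-45

((0, 0, 0, 2, 0); (0, 2, 2, 0, 0); (4, 0, 0, 0, 0); (0, 0, 0, 1, 1); (0, 0, 0, 0, 2))


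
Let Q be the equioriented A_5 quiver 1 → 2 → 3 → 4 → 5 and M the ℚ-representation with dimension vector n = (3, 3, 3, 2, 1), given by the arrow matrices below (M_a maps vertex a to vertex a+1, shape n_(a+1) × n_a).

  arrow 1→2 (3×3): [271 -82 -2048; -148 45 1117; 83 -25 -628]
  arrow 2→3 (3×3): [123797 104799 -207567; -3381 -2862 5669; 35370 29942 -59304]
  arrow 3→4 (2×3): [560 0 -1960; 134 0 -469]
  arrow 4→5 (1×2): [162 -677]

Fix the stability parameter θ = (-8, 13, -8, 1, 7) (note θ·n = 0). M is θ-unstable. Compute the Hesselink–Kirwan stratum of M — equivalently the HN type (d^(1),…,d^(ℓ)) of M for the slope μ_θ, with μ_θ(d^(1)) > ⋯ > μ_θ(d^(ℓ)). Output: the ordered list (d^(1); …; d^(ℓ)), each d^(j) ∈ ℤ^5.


Interval decomposition of M: I[1,3]^2, I[1,5], I[4,4].
HN type (ℓ=5): μ^(1)=7; μ^(2)=5/2; μ^(3)=2; μ^(4)=1; μ^(5)=-8

((0, 0, 0, 0, 1); (0, 2, 2, 0, 0); (0, 1, 1, 1, 0); (0, 0, 0, 1, 0); (3, 0, 0, 0, 0))


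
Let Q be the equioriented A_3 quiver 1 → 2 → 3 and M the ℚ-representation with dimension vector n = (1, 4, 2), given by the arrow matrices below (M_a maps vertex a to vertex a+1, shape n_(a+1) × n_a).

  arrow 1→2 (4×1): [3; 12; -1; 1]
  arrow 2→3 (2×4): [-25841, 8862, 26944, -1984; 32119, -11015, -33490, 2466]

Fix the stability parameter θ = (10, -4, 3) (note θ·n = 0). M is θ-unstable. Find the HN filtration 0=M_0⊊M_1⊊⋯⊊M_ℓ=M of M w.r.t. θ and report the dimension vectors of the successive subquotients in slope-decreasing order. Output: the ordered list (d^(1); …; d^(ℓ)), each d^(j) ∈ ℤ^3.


Interval decomposition of M: I[1,3], I[2,2]^2, I[2,3].
HN type (ℓ=2): μ^(1)=3; μ^(2)=-4

((1, 1, 2); (0, 3, 0))


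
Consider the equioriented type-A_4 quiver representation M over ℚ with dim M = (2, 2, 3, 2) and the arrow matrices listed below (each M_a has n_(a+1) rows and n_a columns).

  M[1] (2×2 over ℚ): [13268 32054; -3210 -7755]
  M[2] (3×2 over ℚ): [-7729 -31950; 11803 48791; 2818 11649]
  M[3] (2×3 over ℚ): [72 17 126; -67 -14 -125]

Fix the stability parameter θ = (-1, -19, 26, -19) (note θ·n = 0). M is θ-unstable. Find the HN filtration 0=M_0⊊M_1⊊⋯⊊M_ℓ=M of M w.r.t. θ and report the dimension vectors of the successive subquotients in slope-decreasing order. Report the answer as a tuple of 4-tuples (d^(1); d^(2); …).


Interval decomposition of M: I[1,1], I[1,4], I[2,4], I[3,3].
HN type (ℓ=5): μ^(1)=26; μ^(2)=7/2; μ^(3)=-1; μ^(4)=-10; μ^(5)=-19

((0, 0, 1, 0); (0, 0, 2, 2); (1, 0, 0, 0); (1, 1, 0, 0); (0, 1, 0, 0))


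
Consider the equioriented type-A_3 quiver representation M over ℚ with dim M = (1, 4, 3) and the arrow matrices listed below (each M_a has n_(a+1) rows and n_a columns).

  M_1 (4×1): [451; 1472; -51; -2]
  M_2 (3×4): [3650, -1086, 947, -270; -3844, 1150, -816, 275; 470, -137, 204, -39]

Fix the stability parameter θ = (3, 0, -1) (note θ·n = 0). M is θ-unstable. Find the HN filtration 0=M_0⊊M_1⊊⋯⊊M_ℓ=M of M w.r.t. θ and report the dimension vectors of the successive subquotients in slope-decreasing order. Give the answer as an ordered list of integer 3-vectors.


Via rank(M_{q-1}∘⋯∘M_p): M ≅ I[1,3], I[2,2], I[2,3]^2.
μ_θ-semistable layers: μ^(1)=2/3; μ^(2)=0; μ^(3)=-1/2

((1, 1, 1); (0, 1, 0); (0, 2, 2))


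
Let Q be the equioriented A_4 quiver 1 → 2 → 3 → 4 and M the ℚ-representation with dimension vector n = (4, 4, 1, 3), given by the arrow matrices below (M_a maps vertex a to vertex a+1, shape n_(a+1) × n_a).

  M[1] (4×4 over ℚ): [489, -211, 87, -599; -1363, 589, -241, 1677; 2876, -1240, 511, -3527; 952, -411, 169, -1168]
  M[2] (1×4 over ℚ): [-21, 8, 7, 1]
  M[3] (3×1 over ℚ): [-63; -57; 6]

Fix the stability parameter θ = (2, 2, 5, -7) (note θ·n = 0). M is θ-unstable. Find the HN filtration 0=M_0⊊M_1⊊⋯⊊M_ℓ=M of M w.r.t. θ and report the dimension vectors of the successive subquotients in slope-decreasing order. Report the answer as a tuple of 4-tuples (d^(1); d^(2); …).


Via rank(M_{q-1}∘⋯∘M_p): M ≅ I[1,1], I[1,2]^2, I[1,4], I[2,2], I[4,4]^2.
μ_θ-semistable layers: μ^(1)=2; μ^(2)=1/2; μ^(3)=-7

((3, 3, 0, 0); (1, 1, 1, 1); (0, 0, 0, 2))


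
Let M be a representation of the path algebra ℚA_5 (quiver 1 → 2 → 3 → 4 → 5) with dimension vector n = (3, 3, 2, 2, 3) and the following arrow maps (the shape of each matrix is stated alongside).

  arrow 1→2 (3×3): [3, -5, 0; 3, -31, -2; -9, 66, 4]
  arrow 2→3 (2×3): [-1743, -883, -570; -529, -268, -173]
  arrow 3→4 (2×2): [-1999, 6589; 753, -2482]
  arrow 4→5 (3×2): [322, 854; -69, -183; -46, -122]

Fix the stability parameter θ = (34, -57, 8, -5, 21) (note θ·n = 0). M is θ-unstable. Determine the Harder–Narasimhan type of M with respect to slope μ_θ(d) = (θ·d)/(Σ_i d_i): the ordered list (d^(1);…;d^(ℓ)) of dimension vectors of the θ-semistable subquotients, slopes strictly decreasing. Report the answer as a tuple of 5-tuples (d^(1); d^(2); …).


Interval decomposition of M: I[1,2], I[1,4], I[1,5], I[5,5]^2.
HN type (ℓ=3): μ^(1)=21; μ^(2)=3/2; μ^(3)=-23/2

((0, 0, 0, 0, 3); (0, 0, 2, 2, 0); (3, 3, 0, 0, 0))


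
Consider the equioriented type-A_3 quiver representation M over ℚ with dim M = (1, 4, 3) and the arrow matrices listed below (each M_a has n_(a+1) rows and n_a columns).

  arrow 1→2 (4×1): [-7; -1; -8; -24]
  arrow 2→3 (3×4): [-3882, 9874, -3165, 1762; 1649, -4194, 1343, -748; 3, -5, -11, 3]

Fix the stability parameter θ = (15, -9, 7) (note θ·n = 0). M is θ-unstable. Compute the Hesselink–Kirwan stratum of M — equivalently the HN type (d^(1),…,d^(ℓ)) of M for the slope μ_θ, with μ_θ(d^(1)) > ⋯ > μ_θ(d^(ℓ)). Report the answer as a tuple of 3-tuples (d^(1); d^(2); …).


Interval decomposition of M: I[1,3], I[2,2], I[2,3]^2.
HN type (ℓ=3): μ^(1)=7; μ^(2)=3; μ^(3)=-9

((0, 0, 3); (1, 1, 0); (0, 3, 0))
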